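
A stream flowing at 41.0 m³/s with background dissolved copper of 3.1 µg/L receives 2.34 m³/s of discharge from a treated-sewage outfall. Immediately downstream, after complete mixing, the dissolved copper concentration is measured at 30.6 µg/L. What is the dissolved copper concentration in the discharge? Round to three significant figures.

Mass balance: 41.00·3.100 + 2.340·Cₑ = 43.34·30.60
→ Cₑ = (43.34·30.60 − 41.00·3.100) / 2.340 = 512.4 µg/L.

512 µg/L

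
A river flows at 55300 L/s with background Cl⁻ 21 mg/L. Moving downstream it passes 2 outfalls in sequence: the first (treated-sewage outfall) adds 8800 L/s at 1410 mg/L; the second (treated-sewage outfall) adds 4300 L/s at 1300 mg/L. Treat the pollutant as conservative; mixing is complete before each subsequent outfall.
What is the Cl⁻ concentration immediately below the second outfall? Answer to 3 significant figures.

280 mg/L

After outfall 1: Q = 55300 + 8800 = 64100 L/s; C = (55300·21.00 + 8800·1410)/64100 = 211.7 mg/L.
After outfall 2: Q = 64100 + 4300 = 68400 L/s; C = (64100·211.7 + 4300·1300)/68400 = 280.1 mg/L.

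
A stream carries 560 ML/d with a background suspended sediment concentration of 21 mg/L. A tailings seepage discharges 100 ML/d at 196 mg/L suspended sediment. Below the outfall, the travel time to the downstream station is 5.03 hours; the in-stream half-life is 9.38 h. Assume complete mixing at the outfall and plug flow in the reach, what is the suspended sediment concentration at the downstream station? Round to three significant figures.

Flow-weighted average: C = (560.0·21.00 + 100.0·196.0) / 660.0 = 31360/660.0 = 47.52 mg/L.
Half-life 9.38 h → k = ln 2 / 9.38 = 0.07390 h⁻¹ = 1.774 d⁻¹.
After decay, C = 47.52 × e^(−kt) = 47.52 × 0.6896 = 32.76 mg/L.

32.8 mg/L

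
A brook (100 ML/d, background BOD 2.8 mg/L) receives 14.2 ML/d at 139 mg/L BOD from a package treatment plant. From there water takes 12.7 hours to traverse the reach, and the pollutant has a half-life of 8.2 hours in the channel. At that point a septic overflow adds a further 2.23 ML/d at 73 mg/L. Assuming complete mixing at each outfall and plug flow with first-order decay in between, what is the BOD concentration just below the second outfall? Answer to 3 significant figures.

After mixing, C = (100.0·2.800 + 14.20·139.0) / 114.2 = 2254/114.2 = 19.74 mg/L; combined flow 114.2 ML/d.
Half-life 8.2 h → k = ln 2 / 8.2 = 0.08453 h⁻¹ = 2.029 d⁻¹.
First-order decay: C = 19.74·exp(−k·t) = 19.74·0.3418 = 6.746 mg/L.
At the second outfall, C = (114.2·6.746 + 2.230·73.00) / (114.2 + 2.230) = 8.015 mg/L.

8.01 mg/L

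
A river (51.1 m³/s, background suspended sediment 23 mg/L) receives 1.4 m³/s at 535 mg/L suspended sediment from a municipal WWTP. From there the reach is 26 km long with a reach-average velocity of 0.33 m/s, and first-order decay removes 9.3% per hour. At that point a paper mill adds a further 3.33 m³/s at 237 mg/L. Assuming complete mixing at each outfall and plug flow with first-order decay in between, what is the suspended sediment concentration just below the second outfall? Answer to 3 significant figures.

Conservation of mass: C = (51.10·23.00 + 1.400·535.0) / 52.50 = 1924/52.50 = 36.65 mg/L; combined flow 52.50 m³/s.
Travel time t = 26·1000 / 0.33 = 78790 s = 21.89 h.
9.3%/h lost → k = −ln(1 − 0.093) = 0.09761 h⁻¹.
Applying C = C₀e^(−kt): 36.65 × 0.1181 = 4.328 mg/L.
Second outfall: C = (52.50·4.328 + 3.330·237.0)/55.83 = 18.21 mg/L.

18.2 mg/L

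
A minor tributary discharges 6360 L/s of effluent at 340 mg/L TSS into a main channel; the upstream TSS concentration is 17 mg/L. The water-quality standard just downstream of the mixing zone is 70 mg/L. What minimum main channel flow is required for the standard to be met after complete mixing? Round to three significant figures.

32400 L/s

Set C_mix = 70: (Q·17.00 + 6360·340.0) / (Q + 6360) = 70
→ Q = 6360·(340.0 − 70)/(70 − 17.00) = 32400 L/s.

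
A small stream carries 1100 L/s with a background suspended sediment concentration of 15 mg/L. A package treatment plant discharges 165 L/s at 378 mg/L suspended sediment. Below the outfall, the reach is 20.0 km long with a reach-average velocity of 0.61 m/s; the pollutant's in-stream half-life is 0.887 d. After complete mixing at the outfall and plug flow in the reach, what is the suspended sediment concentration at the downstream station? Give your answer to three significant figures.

46.3 mg/L

After mixing, C = (1100·15.00 + 165.0·378.0) / 1265 = 78870/1265 = 62.35 mg/L.
Travel time t = 20.0·1000 / 0.61 = 32790 s = 9.107 h.
Half-life 0.887 d → k = ln 2 / 0.887 = 0.7815 d⁻¹.
Applying C = C₀e^(−kt): 62.35 × 0.7434 = 46.35 mg/L.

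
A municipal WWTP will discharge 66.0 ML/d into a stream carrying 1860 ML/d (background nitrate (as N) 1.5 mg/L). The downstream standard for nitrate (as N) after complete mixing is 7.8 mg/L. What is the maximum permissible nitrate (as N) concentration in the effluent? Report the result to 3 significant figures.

At the limit, (Qr·Cr + Qe·Cₑ)/(Qr + Qe) = 7.8:
Cₑ = (1926·7.8 − 1860·1.500) / 66.00 = 185.3 mg/L.

185 mg/L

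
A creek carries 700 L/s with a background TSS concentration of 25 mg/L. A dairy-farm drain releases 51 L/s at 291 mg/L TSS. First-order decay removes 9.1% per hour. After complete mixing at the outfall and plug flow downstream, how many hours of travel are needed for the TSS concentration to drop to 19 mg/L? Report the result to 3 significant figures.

After mixing, C = (700.0·25.00 + 51.00·291.0) / 751.0 = 32340/751.0 = 43.06 mg/L.
9.1%/h lost → k = −ln(1 − 0.091) = 0.09541 h⁻¹.
43.06·exp(−k·t) = 19 → t = ln(43.06/19)/k = 30870 s = 8.576 h.

8.58 h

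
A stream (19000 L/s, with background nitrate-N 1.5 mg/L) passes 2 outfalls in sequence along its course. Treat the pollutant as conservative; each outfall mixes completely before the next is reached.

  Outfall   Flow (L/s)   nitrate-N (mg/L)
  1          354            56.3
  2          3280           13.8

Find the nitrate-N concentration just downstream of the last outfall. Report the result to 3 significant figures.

4.14 mg/L

After outfall 1: Q = 19000 + 354.0 = 19350 L/s; C = (19000·1.500 + 354.0·56.30)/19350 = 2.502 mg/L.
After outfall 2: Q = 19350 + 3280 = 22630 L/s; C = (19350·2.502 + 3280·13.80)/22630 = 4.140 mg/L.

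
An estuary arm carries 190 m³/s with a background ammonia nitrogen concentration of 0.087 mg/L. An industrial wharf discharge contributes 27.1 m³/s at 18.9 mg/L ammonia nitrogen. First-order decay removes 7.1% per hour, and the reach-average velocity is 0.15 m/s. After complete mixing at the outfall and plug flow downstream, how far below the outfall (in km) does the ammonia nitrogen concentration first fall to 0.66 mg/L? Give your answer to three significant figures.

After mixing, C = (190.0·0.08700 + 27.10·18.90) / 217.1 = 528.7/217.1 = 2.435 mg/L.
7.1%/h lost → k = −ln(1 − 0.071) = 0.07365 h⁻¹.
Set 2.435·exp(−k·t) = 0.66 → t = ln(2.435/0.66)/k = 63820 s = 17.73 h.
Distance = v·t = 0.15·63820 = 9573 m = 9.573 km.

9.57 km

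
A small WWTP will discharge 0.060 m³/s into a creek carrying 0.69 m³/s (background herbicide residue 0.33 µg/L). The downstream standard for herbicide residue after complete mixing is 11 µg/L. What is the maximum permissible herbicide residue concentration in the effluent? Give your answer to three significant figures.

At the limit, (Qr·Cr + Qe·Cₑ)/(Qr + Qe) = 11:
Cₑ = (0.7500·11 − 0.6900·0.3300) / 0.06000 = 133.7 µg/L.

134 µg/L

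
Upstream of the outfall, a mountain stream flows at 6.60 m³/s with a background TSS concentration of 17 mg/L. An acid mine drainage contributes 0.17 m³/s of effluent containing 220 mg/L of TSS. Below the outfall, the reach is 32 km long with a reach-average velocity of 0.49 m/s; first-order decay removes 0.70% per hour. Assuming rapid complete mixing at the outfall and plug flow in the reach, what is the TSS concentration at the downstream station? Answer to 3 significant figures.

Flow-weighted average: C = (6.600·17.00 + 0.1700·220.0) / 6.770 = 149.6/6.770 = 22.10 mg/L.
Travel time t = 32·1000 / 0.49 = 65310 s = 18.14 h.
0.70%/h lost → k = −ln(1 − 0.007) = 0.007025 h⁻¹.
Applying C = C₀e^(−kt): 22.10 × 0.8804 = 19.45 mg/L.

19.5 mg/L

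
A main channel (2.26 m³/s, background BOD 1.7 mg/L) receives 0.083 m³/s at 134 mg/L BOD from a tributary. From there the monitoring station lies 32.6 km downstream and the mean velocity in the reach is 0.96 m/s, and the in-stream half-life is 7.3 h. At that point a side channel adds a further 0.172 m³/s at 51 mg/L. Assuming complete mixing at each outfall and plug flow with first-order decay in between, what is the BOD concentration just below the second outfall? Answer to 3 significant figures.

Flow-weighted average: C = (2.260·1.700 + 0.08300·134.0) / 2.343 = 14.96/2.343 = 6.387 mg/L; combined flow 2.343 m³/s.
Travel time t = 32.6·1000 / 0.96 = 33960 s = 9.433 h.
Half-life 7.3 h → k = ln 2 / 7.3 = 0.09495 h⁻¹ = 2.279 d⁻¹.
After decay, C = 6.387 × e^(−kt) = 6.387 × 0.4083 = 2.608 mg/L.
At the second outfall, C = (2.343·2.608 + 0.1720·51.00) / (2.343 + 0.1720) = 5.917 mg/L.

5.92 mg/L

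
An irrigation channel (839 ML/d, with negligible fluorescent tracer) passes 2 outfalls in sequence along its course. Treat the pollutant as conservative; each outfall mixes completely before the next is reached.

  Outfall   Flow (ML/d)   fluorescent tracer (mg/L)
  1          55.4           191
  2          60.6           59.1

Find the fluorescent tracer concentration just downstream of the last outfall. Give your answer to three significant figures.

14.8 mg/L

Below outfall 1: Q → 894.4 ML/d, C = (839.0·0 + 55.40·191.0)/894.4 = 11.83 mg/L.
Below outfall 2: Q → 955.0 ML/d, C = (894.4·11.83 + 60.60·59.10)/955.0 = 14.83 mg/L.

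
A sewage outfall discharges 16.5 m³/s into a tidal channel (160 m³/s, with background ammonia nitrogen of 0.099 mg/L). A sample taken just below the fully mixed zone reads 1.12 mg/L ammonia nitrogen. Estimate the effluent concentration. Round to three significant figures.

Mass balance: 160.0·0.09900 + 16.50·Cₑ = 176.5·1.120
→ Cₑ = (176.5·1.120 − 160.0·0.09900) / 16.50 = 11.02 mg/L.

11.0 mg/L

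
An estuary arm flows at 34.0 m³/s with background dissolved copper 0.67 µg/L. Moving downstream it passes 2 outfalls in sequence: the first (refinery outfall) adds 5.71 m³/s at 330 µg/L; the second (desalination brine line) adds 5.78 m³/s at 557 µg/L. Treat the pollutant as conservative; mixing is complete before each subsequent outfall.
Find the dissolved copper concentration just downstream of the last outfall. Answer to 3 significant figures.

After outfall 1: Q = 34.00 + 5.710 = 39.71 m³/s; C = (34.00·0.6700 + 5.710·330.0)/39.71 = 48.03 µg/L.
After outfall 2: Q = 39.71 + 5.780 = 45.49 m³/s; C = (39.71·48.03 + 5.780·557.0)/45.49 = 112.7 µg/L.

113 µg/L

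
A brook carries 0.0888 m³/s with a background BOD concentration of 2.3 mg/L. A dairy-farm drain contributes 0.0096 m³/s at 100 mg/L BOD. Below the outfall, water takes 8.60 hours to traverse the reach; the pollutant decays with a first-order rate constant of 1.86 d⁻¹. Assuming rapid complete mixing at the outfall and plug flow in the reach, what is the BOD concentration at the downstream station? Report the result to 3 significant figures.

Mass balance: C = (0.08880·2.300 + 0.009600·100.0) / 0.09840 = 1.164/0.09840 = 11.83 mg/L.
After decay, C = 11.83 × e^(−kt) = 11.83 × 0.5135 = 6.076 mg/L.

6.08 mg/L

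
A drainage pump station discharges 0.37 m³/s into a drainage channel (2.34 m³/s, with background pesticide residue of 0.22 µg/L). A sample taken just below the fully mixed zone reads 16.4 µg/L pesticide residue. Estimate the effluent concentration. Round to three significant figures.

Mass balance: 2.340·0.2200 + 0.3700·Cₑ = 2.710·16.40
→ Cₑ = (2.710·16.40 − 2.340·0.2200) / 0.3700 = 118.7 µg/L.

119 µg/L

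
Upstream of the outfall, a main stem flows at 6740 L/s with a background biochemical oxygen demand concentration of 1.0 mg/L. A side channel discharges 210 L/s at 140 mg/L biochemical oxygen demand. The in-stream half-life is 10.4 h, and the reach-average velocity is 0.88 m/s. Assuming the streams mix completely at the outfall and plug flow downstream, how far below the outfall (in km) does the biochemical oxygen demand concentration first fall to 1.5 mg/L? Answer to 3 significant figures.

59.1 km

Mass balance: C = (6740·1.000 + 210.0·140.0) / 6950 = 36140/6950 = 5.200 mg/L.
Half-life 10.4 h → k = ln 2 / 10.4 = 0.06665 h⁻¹ = 1.600 d⁻¹.
Set 5.200·exp(−k·t) = 1.5 → t = ln(5.200/1.5)/k = 67150 s = 18.65 h.
Distance = v·t = 0.88·67150 = 59090 m = 59.09 km.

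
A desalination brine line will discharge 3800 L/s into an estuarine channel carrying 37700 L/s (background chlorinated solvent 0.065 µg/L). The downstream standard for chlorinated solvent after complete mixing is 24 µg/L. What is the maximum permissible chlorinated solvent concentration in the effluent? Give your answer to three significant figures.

261 µg/L

At the limit, (Qr·Cr + Qe·Cₑ)/(Qr + Qe) = 24:
Cₑ = (41500·24 − 37700·0.06500) / 3800 = 261.5 µg/L.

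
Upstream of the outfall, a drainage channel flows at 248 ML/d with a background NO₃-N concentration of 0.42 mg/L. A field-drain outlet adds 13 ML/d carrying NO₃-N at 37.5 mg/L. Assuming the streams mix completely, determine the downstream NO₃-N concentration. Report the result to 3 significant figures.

2.27 mg/L

After mixing, C = (248.0·0.4200 + 13.00·37.50) / 261.0 = 591.7/261.0 = 2.267 mg/L.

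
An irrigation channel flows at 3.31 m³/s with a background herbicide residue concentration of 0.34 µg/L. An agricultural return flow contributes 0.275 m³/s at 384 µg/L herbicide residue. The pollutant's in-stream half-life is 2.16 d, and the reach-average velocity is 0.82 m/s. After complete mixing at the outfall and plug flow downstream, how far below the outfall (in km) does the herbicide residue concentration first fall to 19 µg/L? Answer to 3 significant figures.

After mixing, C = (3.310·0.3400 + 0.2750·384.0) / 3.585 = 106.7/3.585 = 29.77 µg/L.
Half-life 2.16 d → k = ln 2 / 2.16 = 0.3209 d⁻¹.
Set 29.77·exp(−k·t) = 19 → t = ln(29.77/19)/k = 120900 s = 33.59 h.
Distance = v·t = 0.82·120900 = 99140 m = 99.14 km.

99.1 km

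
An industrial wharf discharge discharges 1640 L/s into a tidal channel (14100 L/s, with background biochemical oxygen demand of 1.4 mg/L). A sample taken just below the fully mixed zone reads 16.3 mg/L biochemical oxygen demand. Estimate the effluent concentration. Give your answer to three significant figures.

Mass balance: 14100·1.400 + 1640·Cₑ = 15740·16.30
→ Cₑ = (15740·16.30 − 14100·1.400) / 1640 = 144.4 mg/L.

144 mg/L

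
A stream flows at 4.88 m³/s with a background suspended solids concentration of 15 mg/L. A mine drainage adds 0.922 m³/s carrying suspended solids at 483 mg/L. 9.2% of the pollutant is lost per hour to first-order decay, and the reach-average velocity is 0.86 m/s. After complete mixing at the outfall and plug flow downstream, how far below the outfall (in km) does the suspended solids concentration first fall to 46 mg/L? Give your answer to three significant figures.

21.3 km

Mixed concentration C = ΣQC/ΣQ = (4.880·15.00 + 0.9220·483.0) / 5.802 = 518.5/5.802 = 89.37 mg/L.
9.2%/h lost → k = −ln(1 − 0.092) = 0.09651 h⁻¹.
Set 89.37·exp(−k·t) = 46 → t = ln(89.37/46)/k = 24770 s = 6.882 h.
Distance = v·t = 0.86·24770 = 21310 m = 21.31 km.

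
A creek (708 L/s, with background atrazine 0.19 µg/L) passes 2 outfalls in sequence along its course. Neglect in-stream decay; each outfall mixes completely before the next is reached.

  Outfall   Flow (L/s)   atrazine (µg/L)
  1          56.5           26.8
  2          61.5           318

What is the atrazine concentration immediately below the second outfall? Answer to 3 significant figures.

Outfall 1: combined Q = 764.5 L/s; C = (708.0·0.1900 + 56.50·26.80)/764.5 = 2.157 µg/L.
Outfall 2: combined Q = 826.0 L/s; C = (764.5·2.157 + 61.50·318.0)/826.0 = 25.67 µg/L.

25.7 µg/L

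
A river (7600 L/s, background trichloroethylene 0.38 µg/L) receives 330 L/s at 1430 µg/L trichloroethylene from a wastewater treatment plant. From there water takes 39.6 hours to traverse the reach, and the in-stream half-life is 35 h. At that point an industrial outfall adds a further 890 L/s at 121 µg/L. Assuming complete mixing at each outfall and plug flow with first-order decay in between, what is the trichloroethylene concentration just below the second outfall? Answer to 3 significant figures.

36.8 µg/L

Flow-weighted average: C = (7600·0.3800 + 330.0·1430) / 7930 = 474800/7930 = 59.87 µg/L; combined flow 7930 L/s.
Half-life 35 h → k = ln 2 / 35 = 0.01980 h⁻¹ = 0.4753 d⁻¹.
Decay over the reach: 59.87·exp(−kt) = 59.87·0.4565 = 27.33 µg/L.
Second outfall: C = (7930·27.33 + 890.0·121.0)/8820 = 36.78 µg/L.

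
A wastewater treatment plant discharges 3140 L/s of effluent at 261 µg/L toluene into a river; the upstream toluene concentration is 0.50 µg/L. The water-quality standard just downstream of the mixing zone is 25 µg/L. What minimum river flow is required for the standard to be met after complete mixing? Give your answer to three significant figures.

Set C_mix = 25: (Q·0.5000 + 3140·261.0) / (Q + 3140) = 25
→ Q = 3140·(261.0 − 25)/(25 − 0.5000) = 30250 L/s.

30200 L/s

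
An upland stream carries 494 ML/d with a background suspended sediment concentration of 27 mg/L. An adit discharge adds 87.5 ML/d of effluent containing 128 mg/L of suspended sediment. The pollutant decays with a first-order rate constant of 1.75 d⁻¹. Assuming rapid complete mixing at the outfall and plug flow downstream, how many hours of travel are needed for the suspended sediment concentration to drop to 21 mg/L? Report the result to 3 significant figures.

Conservation of mass: C = (494.0·27.00 + 87.50·128.0) / 581.5 = 24540/581.5 = 42.20 mg/L.
42.20·exp(−k·t) = 21 → t = ln(42.20/21)/k = 34450 s = 9.570 h.

9.57 h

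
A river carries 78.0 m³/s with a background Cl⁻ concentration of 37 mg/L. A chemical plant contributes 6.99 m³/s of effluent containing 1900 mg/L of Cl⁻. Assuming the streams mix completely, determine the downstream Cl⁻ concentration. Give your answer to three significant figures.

190 mg/L

Mass balance: C = (78.00·37.00 + 6.990·1900) / 84.99 = 16170/84.99 = 190.2 mg/L.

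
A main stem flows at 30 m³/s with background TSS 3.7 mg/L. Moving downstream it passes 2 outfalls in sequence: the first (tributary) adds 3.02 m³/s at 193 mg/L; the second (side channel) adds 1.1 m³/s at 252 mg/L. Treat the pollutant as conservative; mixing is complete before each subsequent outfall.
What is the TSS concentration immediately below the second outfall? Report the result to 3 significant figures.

Outfall 1: combined Q = 33.02 m³/s; C = (30.00·3.700 + 3.020·193.0)/33.02 = 21.01 mg/L.
Outfall 2: combined Q = 34.12 m³/s; C = (33.02·21.01 + 1.100·252.0)/34.12 = 28.46 mg/L.

28.5 mg/L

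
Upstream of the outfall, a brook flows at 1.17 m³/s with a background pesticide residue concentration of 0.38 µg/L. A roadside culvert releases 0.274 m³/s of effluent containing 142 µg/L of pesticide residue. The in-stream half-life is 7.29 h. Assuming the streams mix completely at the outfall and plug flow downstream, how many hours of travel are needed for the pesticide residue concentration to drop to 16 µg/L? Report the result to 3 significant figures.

After mixing, C = (1.170·0.3800 + 0.2740·142.0) / 1.444 = 39.35/1.444 = 27.25 µg/L.
Half-life 7.29 h → k = ln 2 / 7.29 = 0.09508 h⁻¹ = 2.282 d⁻¹.
27.25·exp(−k·t) = 16 → t = ln(27.25/16)/k = 20160 s = 5.601 h.

5.60 h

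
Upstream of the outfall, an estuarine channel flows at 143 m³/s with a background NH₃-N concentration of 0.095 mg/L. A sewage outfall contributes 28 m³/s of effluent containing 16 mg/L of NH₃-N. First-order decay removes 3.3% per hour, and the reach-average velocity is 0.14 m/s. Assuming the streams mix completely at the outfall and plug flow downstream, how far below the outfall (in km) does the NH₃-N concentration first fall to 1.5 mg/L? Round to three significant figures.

8.82 km

Conservation of mass: C = (143.0·0.09500 + 28.00·16.00) / 171.0 = 461.6/171.0 = 2.699 mg/L.
3.3%/h lost → k = −ln(1 − 0.033) = 0.03356 h⁻¹.
Set 2.699·exp(−k·t) = 1.5 → t = ln(2.699/1.5)/k = 63030 s = 17.51 h.
Distance = v·t = 0.14·63030 = 8824 m = 8.824 km.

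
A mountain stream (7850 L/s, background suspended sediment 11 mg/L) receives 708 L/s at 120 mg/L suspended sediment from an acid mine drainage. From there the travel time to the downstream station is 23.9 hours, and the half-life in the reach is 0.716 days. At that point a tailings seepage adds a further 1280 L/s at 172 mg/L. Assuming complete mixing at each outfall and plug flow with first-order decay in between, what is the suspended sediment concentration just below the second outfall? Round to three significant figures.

Flow-weighted average: C = (7850·11.00 + 708.0·120.0) / 8558 = 171300/8558 = 20.02 mg/L; combined flow 8558 L/s.
Half-life 0.716 d → k = ln 2 / 0.716 = 0.9681 d⁻¹.
Applying C = C₀e^(−kt): 20.02 × 0.3813 = 7.634 mg/L.
At the second outfall, C = (8558·7.634 + 1280·172.0) / (8558 + 1280) = 29.02 mg/L.

29.0 mg/L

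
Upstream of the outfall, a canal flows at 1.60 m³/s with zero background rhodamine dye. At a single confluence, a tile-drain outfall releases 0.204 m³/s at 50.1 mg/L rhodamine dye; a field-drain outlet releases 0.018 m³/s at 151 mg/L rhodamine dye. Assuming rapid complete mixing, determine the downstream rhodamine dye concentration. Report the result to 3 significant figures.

Conservation of mass: C = (1.600·0 + 0.2040·50.10 + 0.01800·151.0) / 1.822 = 12.94/1.822 = 7.101 mg/L.

7.10 mg/L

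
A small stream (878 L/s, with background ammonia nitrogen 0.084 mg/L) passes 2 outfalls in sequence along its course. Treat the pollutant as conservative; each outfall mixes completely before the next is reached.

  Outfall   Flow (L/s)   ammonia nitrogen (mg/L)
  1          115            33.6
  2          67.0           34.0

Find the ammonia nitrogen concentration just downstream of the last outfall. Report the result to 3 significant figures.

Below outfall 1: Q → 993.0 L/s, C = (878.0·0.08400 + 115.0·33.60)/993.0 = 3.966 mg/L.
Below outfall 2: Q → 1060 L/s, C = (993.0·3.966 + 67.00·34.00)/1060 = 5.864 mg/L.

5.86 mg/L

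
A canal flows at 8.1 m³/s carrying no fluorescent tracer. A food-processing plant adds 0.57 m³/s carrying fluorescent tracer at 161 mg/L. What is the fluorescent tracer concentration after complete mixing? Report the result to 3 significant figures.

10.6 mg/L

Conservation of mass: C = (8.100·0 + 0.5700·161.0) / 8.670 = 91.77/8.670 = 10.58 mg/L.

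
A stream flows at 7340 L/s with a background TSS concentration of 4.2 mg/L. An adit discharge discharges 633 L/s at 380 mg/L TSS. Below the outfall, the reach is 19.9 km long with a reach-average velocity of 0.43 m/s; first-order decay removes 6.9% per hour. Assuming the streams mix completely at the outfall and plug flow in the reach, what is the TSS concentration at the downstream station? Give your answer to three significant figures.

13.6 mg/L

Flow-weighted average: C = (7340·4.200 + 633.0·380.0) / 7973 = 271400/7973 = 34.04 mg/L.
Travel time t = 19.9·1000 / 0.43 = 46280 s = 12.86 h.
6.9%/h lost → k = −ln(1 − 0.069) = 0.07150 h⁻¹.
Decay over the reach: 34.04·exp(−kt) = 34.04·0.3989 = 13.58 mg/L.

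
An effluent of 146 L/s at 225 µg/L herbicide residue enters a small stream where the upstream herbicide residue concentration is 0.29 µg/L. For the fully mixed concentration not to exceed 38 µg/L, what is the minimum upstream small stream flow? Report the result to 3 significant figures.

724 L/s

Set C_mix = 38: (Q·0.2900 + 146.0·225.0) / (Q + 146.0) = 38
→ Q = 146.0·(225.0 − 38)/(38 − 0.2900) = 724.0 L/s.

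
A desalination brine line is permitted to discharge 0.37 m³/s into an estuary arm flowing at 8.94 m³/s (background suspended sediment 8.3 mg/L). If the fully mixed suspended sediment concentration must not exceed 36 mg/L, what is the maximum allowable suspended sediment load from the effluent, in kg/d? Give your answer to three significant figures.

22500 kg/d

Mass balance at the limit: 8.940·8.300 + 0.3700·Cₑ = 9.310·36 → Cₑ = 705.3 mg/L.
Load = 0.3700 m³/s × 705.3 g/m³ × 86 400 s/d = 22550 kg/d.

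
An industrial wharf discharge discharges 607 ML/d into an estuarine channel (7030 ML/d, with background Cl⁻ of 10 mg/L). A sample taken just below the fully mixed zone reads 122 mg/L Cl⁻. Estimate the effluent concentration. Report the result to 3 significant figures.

1420 mg/L

Mass balance: 7030·10.00 + 607.0·Cₑ = 7637·122.0
→ Cₑ = (7637·122.0 − 7030·10.00) / 607.0 = 1419 mg/L.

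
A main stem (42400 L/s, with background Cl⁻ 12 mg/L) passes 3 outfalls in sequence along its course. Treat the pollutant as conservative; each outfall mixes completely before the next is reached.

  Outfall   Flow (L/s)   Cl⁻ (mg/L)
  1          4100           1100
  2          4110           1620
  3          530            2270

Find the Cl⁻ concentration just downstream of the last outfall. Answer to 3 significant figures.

Outfall 1: combined Q = 46500 L/s; C = (42400·12.00 + 4100·1100)/46500 = 107.9 mg/L.
Outfall 2: combined Q = 50610 L/s; C = (46500·107.9 + 4110·1620)/50610 = 230.7 mg/L.
Outfall 3: combined Q = 51140 L/s; C = (50610·230.7 + 530.0·2270)/51140 = 251.9 mg/L.

252 mg/L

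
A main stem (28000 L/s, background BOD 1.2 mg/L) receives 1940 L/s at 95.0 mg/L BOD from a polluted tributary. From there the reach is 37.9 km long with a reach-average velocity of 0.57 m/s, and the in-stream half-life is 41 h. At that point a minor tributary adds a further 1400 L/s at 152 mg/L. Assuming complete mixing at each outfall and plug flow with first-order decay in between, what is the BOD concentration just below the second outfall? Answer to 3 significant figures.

11.9 mg/L

Conservation of mass: C = (28000·1.200 + 1940·95.00) / 29940 = 217900/29940 = 7.278 mg/L; combined flow 29940 L/s.
Travel time t = 37.9·1000 / 0.57 = 66490 s = 18.47 h.
Half-life 41 h → k = ln 2 / 41 = 0.01691 h⁻¹ = 0.4057 d⁻¹.
Applying C = C₀e^(−kt): 7.278 × 0.7318 = 5.326 mg/L.
At the second outfall, C = (29940·5.326 + 1400·152.0) / (29940 + 1400) = 11.88 mg/L.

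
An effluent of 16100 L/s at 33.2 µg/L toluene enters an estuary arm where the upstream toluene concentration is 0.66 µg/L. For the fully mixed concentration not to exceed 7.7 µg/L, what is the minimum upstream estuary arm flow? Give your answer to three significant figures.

Set C_mix = 7.7: (Q·0.6600 + 16100·33.20) / (Q + 16100) = 7.7
→ Q = 16100·(33.20 − 7.7)/(7.7 − 0.6600) = 58320 L/s.

58300 L/s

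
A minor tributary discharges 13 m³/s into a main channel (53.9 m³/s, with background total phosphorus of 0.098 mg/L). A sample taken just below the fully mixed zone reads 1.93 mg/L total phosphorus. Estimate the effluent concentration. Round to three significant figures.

9.53 mg/L

Mass balance: 53.90·0.09800 + 13.00·Cₑ = 66.90·1.930
→ Cₑ = (66.90·1.930 − 53.90·0.09800) / 13.00 = 9.526 mg/L.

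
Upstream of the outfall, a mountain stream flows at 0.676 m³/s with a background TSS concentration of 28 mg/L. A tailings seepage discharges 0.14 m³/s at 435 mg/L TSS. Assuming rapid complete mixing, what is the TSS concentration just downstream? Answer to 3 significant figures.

97.8 mg/L

Conservation of mass: C = (0.6760·28.00 + 0.1400·435.0) / 0.8160 = 79.83/0.8160 = 97.83 mg/L.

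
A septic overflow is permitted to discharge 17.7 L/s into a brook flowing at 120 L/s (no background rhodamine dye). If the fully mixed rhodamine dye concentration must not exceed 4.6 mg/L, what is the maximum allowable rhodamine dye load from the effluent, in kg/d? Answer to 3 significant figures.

54.7 kg/d

Mass balance at the limit: 120.0·0 + 17.70·Cₑ = 137.7·4.6 → Cₑ = 35.79 mg/L.
17.70 L/s = 0.01770 m³/s. Load = 0.01770 m³/s × 35.79 g/m³ × 86 400 s/d = 54.73 kg/d.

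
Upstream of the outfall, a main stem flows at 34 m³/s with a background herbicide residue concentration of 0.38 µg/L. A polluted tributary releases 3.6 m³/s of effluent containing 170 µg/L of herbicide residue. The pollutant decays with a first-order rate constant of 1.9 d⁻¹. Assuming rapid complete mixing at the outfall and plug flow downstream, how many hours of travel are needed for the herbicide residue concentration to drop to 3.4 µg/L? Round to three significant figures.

20.0 h

Mass balance: C = (34.00·0.3800 + 3.600·170.0) / 37.60 = 624.9/37.60 = 16.62 µg/L.
16.62·exp(−k·t) = 3.4 → t = ln(16.62/3.4)/k = 72160 s = 20.04 h.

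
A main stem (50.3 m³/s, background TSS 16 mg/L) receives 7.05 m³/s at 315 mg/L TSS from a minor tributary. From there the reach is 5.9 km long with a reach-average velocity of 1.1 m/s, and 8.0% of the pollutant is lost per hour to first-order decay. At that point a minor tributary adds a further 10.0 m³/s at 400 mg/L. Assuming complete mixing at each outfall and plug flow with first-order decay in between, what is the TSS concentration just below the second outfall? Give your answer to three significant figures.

99.1 mg/L

Mass balance: C = (50.30·16.00 + 7.050·315.0) / 57.35 = 3026/57.35 = 52.76 mg/L; combined flow 57.35 m³/s.
Travel time t = 5.9·1000 / 1.1 = 5364 s = 1.490 h.
8.0%/h lost → k = −ln(1 − 0.08) = 0.08338 h⁻¹.
After decay, C = 52.76 × e^(−kt) = 52.76 × 0.8832 = 46.59 mg/L.
Second outfall: C = (57.35·46.59 + 10.00·400.0)/67.35 = 99.07 mg/L.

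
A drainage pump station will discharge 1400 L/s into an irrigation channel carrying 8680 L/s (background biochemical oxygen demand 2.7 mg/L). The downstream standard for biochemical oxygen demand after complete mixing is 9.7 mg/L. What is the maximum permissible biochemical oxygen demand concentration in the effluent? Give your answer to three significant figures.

53.1 mg/L

At the limit, (Qr·Cr + Qe·Cₑ)/(Qr + Qe) = 9.7:
Cₑ = (10080·9.7 − 8680·2.700) / 1400 = 53.10 mg/L.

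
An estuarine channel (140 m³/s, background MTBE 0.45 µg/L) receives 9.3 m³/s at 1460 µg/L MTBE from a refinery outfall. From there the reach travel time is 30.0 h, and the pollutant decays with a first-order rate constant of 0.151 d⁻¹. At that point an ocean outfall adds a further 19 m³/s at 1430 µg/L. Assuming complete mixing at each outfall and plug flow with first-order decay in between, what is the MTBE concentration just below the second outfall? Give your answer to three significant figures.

Mixed concentration C = ΣQC/ΣQ = (140.0·0.4500 + 9.300·1460) / 149.3 = 13640/149.3 = 91.37 µg/L; combined flow 149.3 m³/s.
After decay, C = 91.37 × e^(−kt) = 91.37 × 0.8280 = 75.65 µg/L.
Second outfall: C = (149.3·75.65 + 19.00·1430)/168.3 = 228.5 µg/L.

229 µg/L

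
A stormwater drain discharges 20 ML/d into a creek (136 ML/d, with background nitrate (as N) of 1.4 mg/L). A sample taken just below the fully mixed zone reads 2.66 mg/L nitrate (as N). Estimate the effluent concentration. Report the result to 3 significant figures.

Mass balance: 136.0·1.400 + 20.00·Cₑ = 156.0·2.660
→ Cₑ = (156.0·2.660 − 136.0·1.400) / 20.00 = 11.23 mg/L.

11.2 mg/L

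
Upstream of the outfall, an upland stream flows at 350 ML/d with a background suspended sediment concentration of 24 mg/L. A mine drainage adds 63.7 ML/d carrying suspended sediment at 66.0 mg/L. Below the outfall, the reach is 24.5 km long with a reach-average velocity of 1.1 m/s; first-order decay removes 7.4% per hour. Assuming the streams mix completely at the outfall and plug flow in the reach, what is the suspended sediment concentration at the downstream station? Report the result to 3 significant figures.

Flow-weighted average: C = (350.0·24.00 + 63.70·66.00) / 413.7 = 12600/413.7 = 30.47 mg/L.
Travel time t = 24.5·1000 / 1.1 = 22270 s = 6.187 h.
7.4%/h lost → k = −ln(1 − 0.074) = 0.07688 h⁻¹.
First-order decay: C = 30.47·exp(−k·t) = 30.47·0.6215 = 18.93 mg/L.

18.9 mg/L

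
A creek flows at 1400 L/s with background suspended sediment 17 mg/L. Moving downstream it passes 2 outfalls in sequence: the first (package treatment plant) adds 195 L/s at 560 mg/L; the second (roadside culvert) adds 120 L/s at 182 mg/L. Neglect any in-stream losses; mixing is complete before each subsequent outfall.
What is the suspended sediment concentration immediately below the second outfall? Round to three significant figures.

90.3 mg/L

Outfall 1: combined Q = 1595 L/s; C = (1400·17.00 + 195.0·560.0)/1595 = 83.39 mg/L.
Outfall 2: combined Q = 1715 L/s; C = (1595·83.39 + 120.0·182.0)/1715 = 90.29 mg/L.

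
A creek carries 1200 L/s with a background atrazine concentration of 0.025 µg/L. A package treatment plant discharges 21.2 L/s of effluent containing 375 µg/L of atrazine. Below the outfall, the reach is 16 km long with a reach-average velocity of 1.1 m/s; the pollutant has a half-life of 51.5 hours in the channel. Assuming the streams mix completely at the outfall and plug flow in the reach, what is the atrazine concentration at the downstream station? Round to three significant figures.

6.19 µg/L

Mass balance: C = (1200·0.02500 + 21.20·375.0) / 1221 = 7980/1221 = 6.535 µg/L.
Travel time t = 16·1000 / 1.1 = 14550 s = 4.040 h.
Half-life 51.5 h → k = ln 2 / 51.5 = 0.01346 h⁻¹ = 0.3230 d⁻¹.
Decay over the reach: 6.535·exp(−kt) = 6.535·0.9471 = 6.189 µg/L.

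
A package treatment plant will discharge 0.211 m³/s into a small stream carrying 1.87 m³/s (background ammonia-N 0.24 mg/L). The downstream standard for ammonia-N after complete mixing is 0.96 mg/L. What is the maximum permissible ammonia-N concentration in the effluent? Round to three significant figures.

7.34 mg/L

At the limit, (Qr·Cr + Qe·Cₑ)/(Qr + Qe) = 0.96:
Cₑ = (2.081·0.96 − 1.870·0.2400) / 0.2110 = 7.341 mg/L.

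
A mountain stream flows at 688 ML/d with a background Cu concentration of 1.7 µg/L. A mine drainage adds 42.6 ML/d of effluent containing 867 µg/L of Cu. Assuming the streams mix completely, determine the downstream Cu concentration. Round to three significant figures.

After mixing, C = (688.0·1.700 + 42.60·867.0) / 730.6 = 38100/730.6 = 52.15 µg/L.

52.2 µg/L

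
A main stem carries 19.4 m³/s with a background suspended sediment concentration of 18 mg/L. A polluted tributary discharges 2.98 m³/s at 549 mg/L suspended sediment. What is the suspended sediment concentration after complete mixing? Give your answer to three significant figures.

88.7 mg/L

Mass balance: C = (19.40·18.00 + 2.980·549.0) / 22.38 = 1985/22.38 = 88.71 mg/L.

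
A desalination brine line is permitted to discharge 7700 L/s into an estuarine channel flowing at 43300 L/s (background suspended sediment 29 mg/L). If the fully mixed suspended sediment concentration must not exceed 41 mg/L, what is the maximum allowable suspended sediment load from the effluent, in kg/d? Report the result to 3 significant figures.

72200 kg/d

Mass balance at the limit: 43300·29.00 + 7700·Cₑ = 51000·41 → Cₑ = 108.5 mg/L.
7700 L/s = 7.700 m³/s. Load = 7.700 m³/s × 108.5 g/m³ × 86 400 s/d = 72170 kg/d.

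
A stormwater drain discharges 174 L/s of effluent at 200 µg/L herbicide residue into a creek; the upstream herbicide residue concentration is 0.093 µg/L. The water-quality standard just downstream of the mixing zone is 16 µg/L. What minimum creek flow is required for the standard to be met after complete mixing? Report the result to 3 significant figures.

Set C_mix = 16: (Q·0.09300 + 174.0·200.0) / (Q + 174.0) = 16
→ Q = 174.0·(200.0 − 16)/(16 − 0.09300) = 2013 L/s.

2010 L/s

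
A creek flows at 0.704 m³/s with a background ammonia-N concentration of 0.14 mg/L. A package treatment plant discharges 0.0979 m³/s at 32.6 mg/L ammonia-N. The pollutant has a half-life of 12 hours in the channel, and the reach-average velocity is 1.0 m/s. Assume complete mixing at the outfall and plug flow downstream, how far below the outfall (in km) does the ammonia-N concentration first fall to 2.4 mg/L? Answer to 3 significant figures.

Mixed concentration C = ΣQC/ΣQ = (0.7040·0.1400 + 0.09790·32.60) / 0.8019 = 3.290/0.8019 = 4.103 mg/L.
Half-life 12 h → k = ln 2 / 12 = 0.05776 h⁻¹ = 1.386 d⁻¹.
Set 4.103·exp(−k·t) = 2.4 → t = ln(4.103/2.4)/k = 33420 s = 9.283 h.
Distance = v·t = 1.0·33420 = 33420 m = 33.42 km.

33.4 km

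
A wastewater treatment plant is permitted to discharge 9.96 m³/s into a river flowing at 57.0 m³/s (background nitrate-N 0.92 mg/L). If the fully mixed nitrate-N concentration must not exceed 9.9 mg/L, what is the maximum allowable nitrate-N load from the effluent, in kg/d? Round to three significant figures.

52700 kg/d

Mass balance at the limit: 57.00·0.9200 + 9.960·Cₑ = 66.96·9.9 → Cₑ = 61.29 mg/L.
Load = 9.960 m³/s × 61.29 g/m³ × 86 400 s/d = 52740 kg/d.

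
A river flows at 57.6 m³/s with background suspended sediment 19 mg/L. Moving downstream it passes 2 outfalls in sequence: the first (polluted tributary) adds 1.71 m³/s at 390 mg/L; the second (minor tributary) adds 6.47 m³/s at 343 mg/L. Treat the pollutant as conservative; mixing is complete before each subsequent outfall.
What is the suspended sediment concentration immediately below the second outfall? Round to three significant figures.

Outfall 1: combined Q = 59.31 m³/s; C = (57.60·19.00 + 1.710·390.0)/59.31 = 29.70 mg/L.
Outfall 2: combined Q = 65.78 m³/s; C = (59.31·29.70 + 6.470·343.0)/65.78 = 60.51 mg/L.

60.5 mg/L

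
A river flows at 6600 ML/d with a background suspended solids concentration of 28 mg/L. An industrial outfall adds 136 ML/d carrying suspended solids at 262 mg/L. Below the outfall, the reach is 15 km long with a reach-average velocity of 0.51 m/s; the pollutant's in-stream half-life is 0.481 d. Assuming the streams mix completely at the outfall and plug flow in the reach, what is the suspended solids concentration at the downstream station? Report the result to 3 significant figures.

Mass balance: C = (6600·28.00 + 136.0·262.0) / 6736 = 220400/6736 = 32.72 mg/L.
Travel time t = 15·1000 / 0.51 = 29410 s = 8.170 h.
Half-life 0.481 d → k = ln 2 / 0.481 = 1.441 d⁻¹.
First-order decay: C = 32.72·exp(−k·t) = 32.72·0.6123 = 20.04 mg/L.

20.0 mg/L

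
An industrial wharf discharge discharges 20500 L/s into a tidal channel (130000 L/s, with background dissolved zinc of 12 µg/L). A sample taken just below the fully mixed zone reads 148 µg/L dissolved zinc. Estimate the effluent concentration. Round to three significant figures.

1010 µg/L

Mass balance: 130000·12.00 + 20500·Cₑ = 150500·148.0
→ Cₑ = (150500·148.0 − 130000·12.00) / 20500 = 1010 µg/L.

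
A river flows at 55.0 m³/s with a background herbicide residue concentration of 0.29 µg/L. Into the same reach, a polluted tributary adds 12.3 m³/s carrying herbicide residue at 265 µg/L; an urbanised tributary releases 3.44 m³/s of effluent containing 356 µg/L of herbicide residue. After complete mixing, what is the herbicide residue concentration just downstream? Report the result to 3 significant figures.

63.6 µg/L

Conservation of mass: C = (55.00·0.2900 + 12.30·265.0 + 3.440·356.0) / 70.74 = 4500/70.74 = 63.61 µg/L.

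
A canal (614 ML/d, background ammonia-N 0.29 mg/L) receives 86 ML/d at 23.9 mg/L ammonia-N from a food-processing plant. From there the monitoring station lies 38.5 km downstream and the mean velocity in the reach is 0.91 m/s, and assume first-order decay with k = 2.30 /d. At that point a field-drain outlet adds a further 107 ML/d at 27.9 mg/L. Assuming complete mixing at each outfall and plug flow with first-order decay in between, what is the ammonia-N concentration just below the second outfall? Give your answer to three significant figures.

Conservation of mass: C = (614.0·0.2900 + 86.00·23.90) / 700.0 = 2233/700.0 = 3.191 mg/L; combined flow 700.0 ML/d.
Travel time t = 38.5·1000 / 0.91 = 42310 s = 11.75 h.
Decay over the reach: 3.191·exp(−kt) = 3.191·0.3242 = 1.035 mg/L.
Second outfall: C = (700.0·1.035 + 107.0·27.90)/807.0 = 4.597 mg/L.

4.60 mg/L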